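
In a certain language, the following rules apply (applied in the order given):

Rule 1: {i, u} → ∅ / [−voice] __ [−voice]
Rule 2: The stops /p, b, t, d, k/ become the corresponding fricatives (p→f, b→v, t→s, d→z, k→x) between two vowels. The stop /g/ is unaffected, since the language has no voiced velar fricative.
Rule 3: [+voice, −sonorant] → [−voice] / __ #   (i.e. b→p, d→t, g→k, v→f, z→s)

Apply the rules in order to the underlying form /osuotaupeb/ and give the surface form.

Rule 1 (high vowel syncope): no segment meets the environment; /osuotaupeb/ is unchanged.
Rule 2 (intervocalic spirantization): /t/ is a stop between vowels /o/ and /a/, so it spirantizes to the fricative [s]. /p/ is a stop between vowels /u/ and /e/, so it spirantizes to the fricative [f]. /osuotaupeb/ → osuosaufeb.
Rule 3 (final devoicing): /b/ is a voiced obstruent in word-final position, so it devoices to [p]. /osuosaufeb/ → osuosaufep.

osuosaufep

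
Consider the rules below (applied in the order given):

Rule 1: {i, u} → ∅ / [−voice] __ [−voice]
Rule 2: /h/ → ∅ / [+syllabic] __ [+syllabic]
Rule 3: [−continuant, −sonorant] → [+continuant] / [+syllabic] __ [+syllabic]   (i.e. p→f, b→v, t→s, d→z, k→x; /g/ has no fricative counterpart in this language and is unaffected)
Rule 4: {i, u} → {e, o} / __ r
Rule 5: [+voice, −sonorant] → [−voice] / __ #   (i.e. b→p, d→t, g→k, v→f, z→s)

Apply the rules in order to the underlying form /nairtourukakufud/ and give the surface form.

naertooruxakfut

Rule 1 (high vowel syncope): /u/ is a high vowel flanked by voiceless consonants /k/ and /f/, so it deletes. /nairtourukakufud/ → nairtourukakfud.
Rule 2 (intervocalic h-deletion): no segment meets the environment; /nairtourukakfud/ is unchanged.
Rule 3 (intervocalic spirantization): /k/ is a stop between vowels /u/ and /a/, so it spirantizes to the fricative [x]. /nairtourukakfud/ → nairtouruxakfud.
Rule 4 (pre-rhotic lowering): /i/ is a high vowel immediately before /r/, so it lowers to [e]. /u/ is a high vowel immediately before /r/, so it lowers to [o]. /nairtouruxakfud/ → naertooruxakfud.
Rule 5 (final devoicing): /d/ is a voiced obstruent in word-final position, so it devoices to [t]. /naertooruxakfud/ → naertooruxakfut.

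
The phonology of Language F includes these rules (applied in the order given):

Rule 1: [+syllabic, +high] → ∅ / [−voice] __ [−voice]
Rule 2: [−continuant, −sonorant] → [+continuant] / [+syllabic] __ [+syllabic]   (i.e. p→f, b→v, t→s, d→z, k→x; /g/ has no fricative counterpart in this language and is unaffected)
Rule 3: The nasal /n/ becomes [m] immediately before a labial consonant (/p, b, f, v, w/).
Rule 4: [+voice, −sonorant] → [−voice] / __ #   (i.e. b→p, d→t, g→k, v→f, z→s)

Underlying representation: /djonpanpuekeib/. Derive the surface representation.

Rule 1 (high vowel syncope): no segment meets the environment; /djonpanpuekeib/ is unchanged.
Rule 2 (intervocalic spirantization): /k/ is a stop between vowels /e/ and /e/, so it spirantizes to the fricative [x]. /djonpanpuekeib/ → djonpanpuexeib.
Rule 3 (nasal place assimilation): /n/ precedes the labial consonant /p/, so it assimilates in place to [m]. /n/ precedes the labial consonant /p/, so it assimilates in place to [m]. /djonpanpuexeib/ → djompampuexeib.
Rule 4 (final devoicing): /b/ is a voiced obstruent in word-final position, so it devoices to [p]. /djompampuexeib/ → djompampuexeip.

djompampuexeip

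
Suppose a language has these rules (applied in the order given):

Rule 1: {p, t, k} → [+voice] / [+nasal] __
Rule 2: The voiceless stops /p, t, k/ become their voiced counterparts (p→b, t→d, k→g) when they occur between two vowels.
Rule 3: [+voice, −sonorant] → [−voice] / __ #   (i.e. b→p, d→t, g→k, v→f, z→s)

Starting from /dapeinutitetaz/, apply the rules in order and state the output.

Rule 1 (post-nasal voicing): no segment meets the environment; /dapeinutitetaz/ is unchanged.
Rule 2 (intervocalic voicing): /p/ is a voiceless stop between vowels /a/ and /e/, so it voices to [b]. /t/ is a voiceless stop between vowels /u/ and /i/, so it voices to [d]. /t/ is a voiceless stop between vowels /i/ and /e/, so it voices to [d]. /t/ is a voiceless stop between vowels /e/ and /a/, so it voices to [d]. /dapeinutitetaz/ → dabeinudidedaz.
Rule 3 (final devoicing): /z/ is a voiced obstruent in word-final position, so it devoices to [s]. /dabeinudidedaz/ → dabeinudidedas.

dabeinudidedas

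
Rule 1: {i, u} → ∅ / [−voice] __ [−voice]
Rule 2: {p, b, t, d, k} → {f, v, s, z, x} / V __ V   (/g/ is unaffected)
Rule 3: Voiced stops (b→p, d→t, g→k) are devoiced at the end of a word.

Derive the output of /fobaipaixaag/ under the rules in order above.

fovaifaixaak

Rule 1 (high vowel syncope): no segment meets the environment; /fobaipaixaag/ is unchanged.
Rule 2 (intervocalic spirantization): /b/ is a stop between vowels /o/ and /a/, so it spirantizes to the fricative [v]. /p/ is a stop between vowels /i/ and /a/, so it spirantizes to the fricative [f]. /fobaipaixaag/ → fovaifaixaag.
Rule 3 (final devoicing): /g/ is a voiced stop in word-final position, so it devoices to [k]. /fovaifaixaag/ → fovaifaixaak.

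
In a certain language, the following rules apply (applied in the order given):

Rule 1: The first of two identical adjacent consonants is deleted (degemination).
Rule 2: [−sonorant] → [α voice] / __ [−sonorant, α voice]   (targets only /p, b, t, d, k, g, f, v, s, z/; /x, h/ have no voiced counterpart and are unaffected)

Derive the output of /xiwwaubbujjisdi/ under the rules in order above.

xiwaubujizdi

Rule 1 (degemination): /ww/ is a geminate; the first /w/ deletes. /bb/ is a geminate; the first /b/ deletes. /jj/ is a geminate; the first /j/ deletes. /xiwwaubbujjisdi/ → xiwaubujisdi.
Rule 2 (regressive voicing assimilation): /s/ precedes the voiced obstruent /d/, so it voices to [z] by assimilation. /xiwaubujisdi/ → xiwaubujizdi.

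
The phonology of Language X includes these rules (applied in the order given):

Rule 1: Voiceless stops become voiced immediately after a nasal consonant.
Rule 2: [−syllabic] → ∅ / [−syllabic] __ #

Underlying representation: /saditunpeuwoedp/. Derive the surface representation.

Rule 1 (post-nasal voicing): /p/ is a voiceless stop immediately after the nasal /n/, so it voices to [b]. /saditunpeuwoedp/ → saditunbeuwoedp.
Rule 2 (final cluster simplification): /p/ is the second consonant of a word-final cluster /dp/, so it deletes. /saditunbeuwoedp/ → saditunbeuwoed.

saditunbeuwoed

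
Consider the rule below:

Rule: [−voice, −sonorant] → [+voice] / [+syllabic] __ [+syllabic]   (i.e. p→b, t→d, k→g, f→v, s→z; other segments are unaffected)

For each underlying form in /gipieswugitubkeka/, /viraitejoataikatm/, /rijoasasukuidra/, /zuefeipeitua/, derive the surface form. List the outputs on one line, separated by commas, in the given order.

gibieswugidubkega, viraidejoadaigatm, rijoazazuguidra, zueveibeidua

/gipieswugitubkeka/: /p/ is a voiceless obstruent between vowels /i/ and /i/, so it voices to [b]. /t/ is a voiceless obstruent between vowels /i/ and /u/, so it voices to [d]. /k/ is a voiceless obstruent between vowels /e/ and /a/, so it voices to [g]. → [gibieswugidubkega].
/viraitejoataikatm/: /t/ is a voiceless obstruent between vowels /i/ and /e/, so it voices to [d]. /t/ is a voiceless obstruent between vowels /a/ and /a/, so it voices to [d]. /k/ is a voiceless obstruent between vowels /i/ and /a/, so it voices to [g]. → [viraidejoadaigatm].
/rijoasasukuidra/: /s/ is a voiceless obstruent between vowels /a/ and /a/, so it voices to [z]. /s/ is a voiceless obstruent between vowels /a/ and /u/, so it voices to [z]. /k/ is a voiceless obstruent between vowels /u/ and /u/, so it voices to [g]. → [rijoazazuguidra].
/zuefeipeitua/: /f/ is a voiceless obstruent between vowels /e/ and /e/, so it voices to [v]. /p/ is a voiceless obstruent between vowels /i/ and /e/, so it voices to [b]. /t/ is a voiceless obstruent between vowels /i/ and /u/, so it voices to [d]. → [zueveibeidua].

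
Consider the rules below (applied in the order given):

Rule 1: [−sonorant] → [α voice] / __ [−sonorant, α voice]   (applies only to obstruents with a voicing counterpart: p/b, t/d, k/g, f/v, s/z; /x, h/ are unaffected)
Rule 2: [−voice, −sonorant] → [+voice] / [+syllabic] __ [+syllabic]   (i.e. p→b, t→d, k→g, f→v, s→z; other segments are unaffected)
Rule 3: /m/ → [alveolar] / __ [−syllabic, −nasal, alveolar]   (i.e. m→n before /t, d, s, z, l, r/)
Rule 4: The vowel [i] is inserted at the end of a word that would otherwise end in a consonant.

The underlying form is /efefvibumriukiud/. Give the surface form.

evevvibunriugiudi

Rule 1 (regressive voicing assimilation): /f/ precedes the voiced obstruent /v/, so it voices to [v] by assimilation. /efefvibumriukiud/ → efevvibumriukiud.
Rule 2 (intervocalic voicing): /f/ is a voiceless obstruent between vowels /e/ and /e/, so it voices to [v]. /k/ is a voiceless obstruent between vowels /u/ and /i/, so it voices to [g]. /efevvibumriukiud/ → evevvibumriugiud.
Rule 3 (nasal place assimilation): /m/ precedes the alveolar consonant /r/, so it assimilates in place to [n]. /evevvibumriugiud/ → evevvibunriugiud.
Rule 4 (final i-epenthesis): the form ends in the consonant /d/, so [i] is inserted word-finally. /evevvibunriugiud/ → evevvibunriugiudi.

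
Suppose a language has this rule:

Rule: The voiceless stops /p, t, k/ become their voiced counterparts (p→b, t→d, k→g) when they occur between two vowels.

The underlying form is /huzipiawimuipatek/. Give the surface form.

/p/ is a voiceless stop between vowels /i/ and /i/, so it voices to [b].
/p/ is a voiceless stop between vowels /i/ and /a/, so it voices to [b].
/t/ is a voiceless stop between vowels /a/ and /e/, so it voices to [d].
The other instance of /k/ does not occur in the required environment and remains unchanged.
Surface form: [huzibiawimuibadek].

huzibiawimuibadek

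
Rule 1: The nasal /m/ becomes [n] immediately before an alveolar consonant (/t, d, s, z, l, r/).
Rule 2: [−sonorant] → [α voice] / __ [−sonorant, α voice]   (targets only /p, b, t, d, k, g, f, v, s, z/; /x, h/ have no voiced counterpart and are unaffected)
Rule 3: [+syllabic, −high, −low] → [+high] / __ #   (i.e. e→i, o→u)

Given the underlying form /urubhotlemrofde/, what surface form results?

Rule 1 (nasal place assimilation): /m/ precedes the alveolar consonant /r/, so it assimilates in place to [n]. /urubhotlemrofde/ → urubhotlenrofde.
Rule 2 (regressive voicing assimilation): /b/ precedes the voiceless obstruent /h/, so it devoices to [p] by assimilation. /f/ precedes the voiced obstruent /d/, so it voices to [v] by assimilation. /urubhotlenrofde/ → uruphotlenrovde.
Rule 3 (final vowel raising): /e/ is a mid vowel in word-final position, so it raises to [i]. /uruphotlenrovde/ → uruphotlenrovdi.

uruphotlenrovdi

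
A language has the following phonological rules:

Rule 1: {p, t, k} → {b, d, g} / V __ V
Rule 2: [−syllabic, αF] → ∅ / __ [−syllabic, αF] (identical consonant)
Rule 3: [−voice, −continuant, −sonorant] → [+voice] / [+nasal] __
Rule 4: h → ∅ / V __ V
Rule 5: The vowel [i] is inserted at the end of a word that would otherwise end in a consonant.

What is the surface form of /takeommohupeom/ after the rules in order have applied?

tageomoubeomi

Rule 1 (intervocalic voicing): /k/ is a voiceless stop between vowels /a/ and /e/, so it voices to [g]. /p/ is a voiceless stop between vowels /u/ and /e/, so it voices to [b]. /takeommohupeom/ → tageommohubeom.
Rule 2 (degemination): /mm/ is a geminate; the first /m/ deletes. /tageommohubeom/ → tageomohubeom.
Rule 3 (post-nasal voicing): no segment meets the environment; /tageomohubeom/ is unchanged.
Rule 4 (intervocalic h-deletion): /h/ occurs between vowels /o/ and /u/, so it deletes. /tageomohubeom/ → tageomoubeom.
Rule 5 (final i-epenthesis): the form ends in the consonant /m/, so [i] is inserted word-finally. /tageomoubeom/ → tageomoubeomi.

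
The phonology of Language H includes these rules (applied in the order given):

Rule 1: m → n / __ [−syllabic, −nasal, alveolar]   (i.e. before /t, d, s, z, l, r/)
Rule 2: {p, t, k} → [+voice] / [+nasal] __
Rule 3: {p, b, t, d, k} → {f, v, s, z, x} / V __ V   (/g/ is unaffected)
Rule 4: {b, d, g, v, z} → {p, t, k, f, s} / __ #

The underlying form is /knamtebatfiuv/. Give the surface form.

knandevatfiuf

Rule 1 (nasal place assimilation): /m/ precedes the alveolar consonant /t/, so it assimilates in place to [n]. /knamtebatfiuv/ → knantebatfiuv.
Rule 2 (post-nasal voicing): /t/ is a voiceless stop immediately after the nasal /n/, so it voices to [d]. /knantebatfiuv/ → knandebatfiuv.
Rule 3 (intervocalic spirantization): /b/ is a stop between vowels /e/ and /a/, so it spirantizes to the fricative [v]. /knandebatfiuv/ → knandevatfiuv.
Rule 4 (final devoicing): /v/ is a voiced obstruent in word-final position, so it devoices to [f]. /knandevatfiuv/ → knandevatfiuf.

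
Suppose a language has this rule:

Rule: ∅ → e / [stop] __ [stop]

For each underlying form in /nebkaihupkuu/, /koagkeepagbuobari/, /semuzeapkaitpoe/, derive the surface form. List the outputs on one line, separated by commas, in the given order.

nebekaihupekuu, koagekeepagebuobari, semuzeapekaitepoe

/nebkaihupkuu/: /b/ and /k/ form a stop–stop cluster, so [e] is inserted between them. /p/ and /k/ form a stop–stop cluster, so [e] is inserted between them. → [nebekaihupekuu].
/koagkeepagbuobari/: /g/ and /k/ form a stop–stop cluster, so [e] is inserted between them. /g/ and /b/ form a stop–stop cluster, so [e] is inserted between them. → [koagekeepagebuobari].
/semuzeapkaitpoe/: /p/ and /k/ form a stop–stop cluster, so [e] is inserted between them. /t/ and /p/ form a stop–stop cluster, so [e] is inserted between them. → [semuzeapekaitepoe].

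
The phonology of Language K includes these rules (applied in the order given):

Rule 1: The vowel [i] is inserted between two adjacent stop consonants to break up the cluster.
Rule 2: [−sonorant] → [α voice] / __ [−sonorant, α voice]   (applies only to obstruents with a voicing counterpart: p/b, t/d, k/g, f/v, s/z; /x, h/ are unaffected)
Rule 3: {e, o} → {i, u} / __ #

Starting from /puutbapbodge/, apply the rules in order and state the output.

puutibapibodigi

Rule 1 (stop-cluster i-epenthesis): /t/ and /b/ form a stop–stop cluster, so [i] is inserted between them. /p/ and /b/ form a stop–stop cluster, so [i] is inserted between them. /d/ and /g/ form a stop–stop cluster, so [i] is inserted between them. /puutbapbodge/ → puutibapibodige.
Rule 2 (regressive voicing assimilation): no segment meets the environment; /puutibapibodige/ is unchanged.
Rule 3 (final vowel raising): /e/ is a mid vowel in word-final position, so it raises to [i]. /puutibapibodige/ → puutibapibodigi.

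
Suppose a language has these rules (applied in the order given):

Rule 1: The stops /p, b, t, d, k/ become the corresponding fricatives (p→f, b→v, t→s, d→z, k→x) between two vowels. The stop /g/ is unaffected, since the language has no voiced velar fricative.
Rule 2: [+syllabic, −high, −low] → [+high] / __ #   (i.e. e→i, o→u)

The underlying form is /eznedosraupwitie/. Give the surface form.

eznezosraupwisii

Rule 1 (intervocalic spirantization): /d/ is a stop between vowels /e/ and /o/, so it spirantizes to the fricative [z]. /t/ is a stop between vowels /i/ and /i/, so it spirantizes to the fricative [s]. /eznedosraupwitie/ → eznezosraupwisie.
Rule 2 (final vowel raising): /e/ is a mid vowel in word-final position, so it raises to [i]. /eznezosraupwisie/ → eznezosraupwisii.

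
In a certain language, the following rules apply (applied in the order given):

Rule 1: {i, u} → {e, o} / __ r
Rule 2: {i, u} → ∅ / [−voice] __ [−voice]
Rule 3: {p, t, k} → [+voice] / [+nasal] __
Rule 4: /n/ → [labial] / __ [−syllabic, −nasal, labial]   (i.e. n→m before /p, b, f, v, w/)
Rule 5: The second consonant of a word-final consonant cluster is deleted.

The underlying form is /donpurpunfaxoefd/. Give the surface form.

Rule 1 (pre-rhotic lowering): /u/ is a high vowel immediately before /r/, so it lowers to [o]. /donpurpunfaxoefd/ → donporpunfaxoefd.
Rule 2 (high vowel syncope): no segment meets the environment; /donporpunfaxoefd/ is unchanged.
Rule 3 (post-nasal voicing): /p/ is a voiceless stop immediately after the nasal /n/, so it voices to [b]. /donporpunfaxoefd/ → donborpunfaxoefd.
Rule 4 (nasal place assimilation): /n/ precedes the labial consonant /b/, so it assimilates in place to [m]. /n/ precedes the labial consonant /f/, so it assimilates in place to [m]. /donborpunfaxoefd/ → domborpumfaxoefd.
Rule 5 (final cluster simplification): /d/ is the second consonant of a word-final cluster /fd/, so it deletes. /domborpumfaxoefd/ → domborpumfaxoef.

domborpumfaxoef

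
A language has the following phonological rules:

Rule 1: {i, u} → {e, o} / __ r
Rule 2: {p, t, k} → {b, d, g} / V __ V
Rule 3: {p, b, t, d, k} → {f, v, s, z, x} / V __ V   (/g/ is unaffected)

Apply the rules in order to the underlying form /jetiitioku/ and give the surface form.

jeziiziogu

Rule 1 (pre-rhotic lowering): no segment meets the environment; /jetiitioku/ is unchanged.
Rule 2 (intervocalic voicing): /t/ is a voiceless stop between vowels /e/ and /i/, so it voices to [d]. /t/ is a voiceless stop between vowels /i/ and /i/, so it voices to [d]. /k/ is a voiceless stop between vowels /o/ and /u/, so it voices to [g]. /jetiitioku/ → jediidiogu.
Rule 3 (intervocalic spirantization): /d/ is a stop between vowels /e/ and /i/, so it spirantizes to the fricative [z]. /d/ is a stop between vowels /i/ and /i/, so it spirantizes to the fricative [z]. /jediidiogu/ → jeziiziogu.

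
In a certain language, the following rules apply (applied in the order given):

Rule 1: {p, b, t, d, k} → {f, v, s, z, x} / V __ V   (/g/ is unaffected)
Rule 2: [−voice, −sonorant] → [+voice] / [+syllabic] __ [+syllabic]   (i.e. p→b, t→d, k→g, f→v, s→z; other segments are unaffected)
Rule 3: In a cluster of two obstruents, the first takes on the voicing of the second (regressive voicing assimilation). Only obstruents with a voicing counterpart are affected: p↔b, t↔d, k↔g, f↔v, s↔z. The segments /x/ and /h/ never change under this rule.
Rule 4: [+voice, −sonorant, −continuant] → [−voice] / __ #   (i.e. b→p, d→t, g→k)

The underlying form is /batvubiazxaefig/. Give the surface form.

badvuviasxaevik

Rule 1 (intervocalic spirantization): /b/ is a stop between vowels /u/ and /i/, so it spirantizes to the fricative [v]. /batvubiazxaefig/ → batvuviazxaefig.
Rule 2 (intervocalic voicing): /f/ is a voiceless obstruent between vowels /e/ and /i/, so it voices to [v]. /batvuviazxaefig/ → batvuviazxaevig.
Rule 3 (regressive voicing assimilation): /t/ precedes the voiced obstruent /v/, so it voices to [d] by assimilation. /z/ precedes the voiceless obstruent /x/, so it devoices to [s] by assimilation. /batvuviazxaevig/ → badvuviasxaevig.
Rule 4 (final devoicing): /g/ is a voiced stop in word-final position, so it devoices to [k]. /badvuviasxaevig/ → badvuviasxaevik.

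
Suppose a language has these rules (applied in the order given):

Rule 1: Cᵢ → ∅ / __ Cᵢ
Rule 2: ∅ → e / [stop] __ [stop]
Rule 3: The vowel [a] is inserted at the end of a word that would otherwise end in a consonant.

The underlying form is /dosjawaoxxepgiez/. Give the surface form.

Rule 1 (degemination): /xx/ is a geminate; the first /x/ deletes. /dosjawaoxxepgiez/ → dosjawaoxepgiez.
Rule 2 (stop-cluster e-epenthesis): /p/ and /g/ form a stop–stop cluster, so [e] is inserted between them. /dosjawaoxepgiez/ → dosjawaoxepegiez.
Rule 3 (final a-epenthesis): the form ends in the consonant /z/, so [a] is inserted word-finally. /dosjawaoxepegiez/ → dosjawaoxepegieza.

dosjawaoxepegieza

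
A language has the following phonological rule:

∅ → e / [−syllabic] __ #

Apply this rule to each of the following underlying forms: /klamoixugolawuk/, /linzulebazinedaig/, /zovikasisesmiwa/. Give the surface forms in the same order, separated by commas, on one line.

klamoixugolawuke, linzulebazinedaige, zovikasisesmiwa

/klamoixugolawuk/: the form ends in the consonant /k/, so [e] is inserted word-finally. → [klamoixugolawuke].
/linzulebazinedaig/: the form ends in the consonant /g/, so [e] is inserted word-finally. → [linzulebazinedaige].
/zovikasisesmiwa/: the rule's environment is not met; surfaces unchanged as [zovikasisesmiwa].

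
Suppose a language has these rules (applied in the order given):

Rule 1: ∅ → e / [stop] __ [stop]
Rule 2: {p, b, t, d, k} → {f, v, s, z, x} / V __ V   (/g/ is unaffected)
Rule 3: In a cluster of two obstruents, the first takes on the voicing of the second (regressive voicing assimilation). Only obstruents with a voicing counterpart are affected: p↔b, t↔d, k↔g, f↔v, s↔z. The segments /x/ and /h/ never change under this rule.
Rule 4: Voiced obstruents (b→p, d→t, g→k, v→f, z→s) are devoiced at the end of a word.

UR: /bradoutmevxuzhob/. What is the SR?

brazoutmefxushop

Rule 1 (stop-cluster e-epenthesis): no segment meets the environment; /bradoutmevxuzhob/ is unchanged.
Rule 2 (intervocalic spirantization): /d/ is a stop between vowels /a/ and /o/, so it spirantizes to the fricative [z]. /bradoutmevxuzhob/ → brazoutmevxuzhob.
Rule 3 (regressive voicing assimilation): /v/ precedes the voiceless obstruent /x/, so it devoices to [f] by assimilation. /z/ precedes the voiceless obstruent /h/, so it devoices to [s] by assimilation. /brazoutmevxuzhob/ → brazoutmefxushob.
Rule 4 (final devoicing): /b/ is a voiced obstruent in word-final position, so it devoices to [p]. /brazoutmefxushob/ → brazoutmefxushop.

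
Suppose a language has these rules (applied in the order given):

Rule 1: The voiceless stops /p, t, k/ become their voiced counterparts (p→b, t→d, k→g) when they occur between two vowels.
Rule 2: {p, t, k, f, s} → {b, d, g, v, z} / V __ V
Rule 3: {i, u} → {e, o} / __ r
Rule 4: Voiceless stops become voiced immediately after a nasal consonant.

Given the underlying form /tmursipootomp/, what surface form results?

Rule 1 (intervocalic voicing): /p/ is a voiceless stop between vowels /i/ and /o/, so it voices to [b]. /t/ is a voiceless stop between vowels /o/ and /o/, so it voices to [d]. /tmursipootomp/ → tmursiboodomp.
Rule 2 (intervocalic voicing): no segment meets the environment; /tmursiboodomp/ is unchanged.
Rule 3 (pre-rhotic lowering): /u/ is a high vowel immediately before /r/, so it lowers to [o]. /tmursiboodomp/ → tmorsiboodomp.
Rule 4 (post-nasal voicing): /p/ is a voiceless stop immediately after the nasal /m/, so it voices to [b]. /tmorsiboodomp/ → tmorsiboodomb.

tmorsiboodomb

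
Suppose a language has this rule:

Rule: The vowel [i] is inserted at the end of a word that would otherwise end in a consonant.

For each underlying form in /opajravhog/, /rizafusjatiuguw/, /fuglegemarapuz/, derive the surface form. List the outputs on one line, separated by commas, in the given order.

/opajravhog/: the form ends in the consonant /g/, so [i] is inserted word-finally. → [opajravhogi].
/rizafusjatiuguw/: the form ends in the consonant /w/, so [i] is inserted word-finally. → [rizafusjatiuguwi].
/fuglegemarapuz/: the form ends in the consonant /z/, so [i] is inserted word-finally. → [fuglegemarapuzi].

opajravhogi, rizafusjatiuguwi, fuglegemarapuzi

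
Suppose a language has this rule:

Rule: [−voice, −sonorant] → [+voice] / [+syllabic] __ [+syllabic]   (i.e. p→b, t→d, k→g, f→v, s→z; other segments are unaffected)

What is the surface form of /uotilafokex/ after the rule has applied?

/t/ is a voiceless obstruent between vowels /o/ and /i/, so it voices to [d].
/f/ is a voiceless obstruent between vowels /a/ and /o/, so it voices to [v].
/k/ is a voiceless obstruent between vowels /o/ and /e/, so it voices to [g].
Surface form: [uodilavogex].

uodilavogex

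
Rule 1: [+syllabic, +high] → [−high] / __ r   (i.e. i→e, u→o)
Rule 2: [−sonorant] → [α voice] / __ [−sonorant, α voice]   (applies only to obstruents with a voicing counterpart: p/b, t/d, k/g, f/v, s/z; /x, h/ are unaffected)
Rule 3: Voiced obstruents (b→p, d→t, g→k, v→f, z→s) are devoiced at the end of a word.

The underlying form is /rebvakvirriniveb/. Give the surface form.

Rule 1 (pre-rhotic lowering): /i/ is a high vowel immediately before /r/, so it lowers to [e]. /rebvakvirriniveb/ → rebvakverriniveb.
Rule 2 (regressive voicing assimilation): /k/ precedes the voiced obstruent /v/, so it voices to [g] by assimilation. /rebvakverriniveb/ → rebvagverriniveb.
Rule 3 (final devoicing): /b/ is a voiced obstruent in word-final position, so it devoices to [p]. /rebvagverriniveb/ → rebvagverrinivep.

rebvagverrinivep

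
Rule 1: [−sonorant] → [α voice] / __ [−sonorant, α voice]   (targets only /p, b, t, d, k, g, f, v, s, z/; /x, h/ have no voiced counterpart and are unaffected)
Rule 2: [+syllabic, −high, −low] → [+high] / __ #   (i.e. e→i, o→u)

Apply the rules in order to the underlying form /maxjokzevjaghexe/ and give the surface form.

Rule 1 (regressive voicing assimilation): /k/ precedes the voiced obstruent /z/, so it voices to [g] by assimilation. /g/ precedes the voiceless obstruent /h/, so it devoices to [k] by assimilation. /maxjokzevjaghexe/ → maxjogzevjakhexe.
Rule 2 (final vowel raising): /e/ is a mid vowel in word-final position, so it raises to [i]. /maxjogzevjakhexe/ → maxjogzevjakhexi.

maxjogzevjakhexi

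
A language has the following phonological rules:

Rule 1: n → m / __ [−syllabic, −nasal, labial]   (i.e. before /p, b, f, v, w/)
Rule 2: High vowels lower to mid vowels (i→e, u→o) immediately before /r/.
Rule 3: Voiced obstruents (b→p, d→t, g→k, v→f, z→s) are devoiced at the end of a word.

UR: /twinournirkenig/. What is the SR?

twinoornerkenik

Rule 1 (nasal place assimilation): no segment meets the environment; /twinournirkenig/ is unchanged.
Rule 2 (pre-rhotic lowering): /u/ is a high vowel immediately before /r/, so it lowers to [o]. /i/ is a high vowel immediately before /r/, so it lowers to [e]. /twinournirkenig/ → twinoornerkenig.
Rule 3 (final devoicing): /g/ is a voiced obstruent in word-final position, so it devoices to [k]. /twinoornerkenig/ → twinoornerkenik.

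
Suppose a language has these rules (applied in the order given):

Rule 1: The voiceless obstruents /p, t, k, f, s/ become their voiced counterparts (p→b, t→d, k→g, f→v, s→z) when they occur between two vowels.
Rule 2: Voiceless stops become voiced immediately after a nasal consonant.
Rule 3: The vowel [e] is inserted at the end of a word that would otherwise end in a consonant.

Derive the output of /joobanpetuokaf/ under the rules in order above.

Rule 1 (intervocalic voicing): /t/ is a voiceless obstruent between vowels /e/ and /u/, so it voices to [d]. /k/ is a voiceless obstruent between vowels /o/ and /a/, so it voices to [g]. /joobanpetuokaf/ → joobanpeduogaf.
Rule 2 (post-nasal voicing): /p/ is a voiceless stop immediately after the nasal /n/, so it voices to [b]. /joobanpeduogaf/ → joobanbeduogaf.
Rule 3 (final e-epenthesis): the form ends in the consonant /f/, so [e] is inserted word-finally. /joobanbeduogaf/ → joobanbeduogafe.

joobanbeduogafe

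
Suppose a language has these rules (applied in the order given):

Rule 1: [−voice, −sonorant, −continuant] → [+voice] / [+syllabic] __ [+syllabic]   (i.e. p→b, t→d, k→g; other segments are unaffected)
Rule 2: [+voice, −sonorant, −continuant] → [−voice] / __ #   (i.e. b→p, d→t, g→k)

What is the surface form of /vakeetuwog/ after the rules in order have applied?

vageeduwok

Rule 1 (intervocalic voicing): /k/ is a voiceless stop between vowels /a/ and /e/, so it voices to [g]. /t/ is a voiceless stop between vowels /e/ and /u/, so it voices to [d]. /vakeetuwog/ → vageeduwog.
Rule 2 (final devoicing): /g/ is a voiced stop in word-final position, so it devoices to [k]. /vageeduwog/ → vageeduwok.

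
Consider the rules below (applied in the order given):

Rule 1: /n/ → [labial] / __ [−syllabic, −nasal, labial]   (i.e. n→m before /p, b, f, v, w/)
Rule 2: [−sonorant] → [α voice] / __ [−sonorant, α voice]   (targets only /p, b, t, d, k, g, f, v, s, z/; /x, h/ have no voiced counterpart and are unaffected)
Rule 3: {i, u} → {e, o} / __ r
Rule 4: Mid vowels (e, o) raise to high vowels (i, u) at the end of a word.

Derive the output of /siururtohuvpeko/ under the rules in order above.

siorortohufpeku

Rule 1 (nasal place assimilation): no segment meets the environment; /siururtohuvpeko/ is unchanged.
Rule 2 (regressive voicing assimilation): /v/ precedes the voiceless obstruent /p/, so it devoices to [f] by assimilation. /siururtohuvpeko/ → siururtohufpeko.
Rule 3 (pre-rhotic lowering): /u/ is a high vowel immediately before /r/, so it lowers to [o]. /u/ is a high vowel immediately before /r/, so it lowers to [o]. /siururtohufpeko/ → siorortohufpeko.
Rule 4 (final vowel raising): /o/ is a mid vowel in word-final position, so it raises to [u]. /siorortohufpeko/ → siorortohufpeku.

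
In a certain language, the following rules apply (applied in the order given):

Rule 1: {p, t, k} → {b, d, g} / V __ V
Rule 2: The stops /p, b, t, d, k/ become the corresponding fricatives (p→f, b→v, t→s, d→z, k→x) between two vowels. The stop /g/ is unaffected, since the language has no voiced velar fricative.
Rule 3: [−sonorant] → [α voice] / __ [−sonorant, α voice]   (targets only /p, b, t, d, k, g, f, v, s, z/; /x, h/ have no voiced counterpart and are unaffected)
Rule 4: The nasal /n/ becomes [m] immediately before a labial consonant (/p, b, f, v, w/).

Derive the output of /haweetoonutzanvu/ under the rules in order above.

Rule 1 (intervocalic voicing): /t/ is a voiceless stop between vowels /e/ and /o/, so it voices to [d]. /haweetoonutzanvu/ → haweedoonutzanvu.
Rule 2 (intervocalic spirantization): /d/ is a stop between vowels /e/ and /o/, so it spirantizes to the fricative [z]. /haweedoonutzanvu/ → haweezoonutzanvu.
Rule 3 (regressive voicing assimilation): /t/ precedes the voiced obstruent /z/, so it voices to [d] by assimilation. /haweezoonutzanvu/ → haweezoonudzanvu.
Rule 4 (nasal place assimilation): /n/ precedes the labial consonant /v/, so it assimilates in place to [m]. /haweezoonudzanvu/ → haweezoonudzamvu.

haweezoonudzamvu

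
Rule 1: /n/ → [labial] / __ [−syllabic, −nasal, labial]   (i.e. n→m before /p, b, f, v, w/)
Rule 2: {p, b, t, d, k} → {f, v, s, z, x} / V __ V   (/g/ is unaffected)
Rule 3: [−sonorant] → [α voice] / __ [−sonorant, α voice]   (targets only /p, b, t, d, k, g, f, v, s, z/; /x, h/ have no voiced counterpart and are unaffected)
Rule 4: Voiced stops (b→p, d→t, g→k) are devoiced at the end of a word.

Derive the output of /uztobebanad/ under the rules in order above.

Rule 1 (nasal place assimilation): no segment meets the environment; /uztobebanad/ is unchanged.
Rule 2 (intervocalic spirantization): /b/ is a stop between vowels /o/ and /e/, so it spirantizes to the fricative [v]. /b/ is a stop between vowels /e/ and /a/, so it spirantizes to the fricative [v]. /uztobebanad/ → uztovevanad.
Rule 3 (regressive voicing assimilation): /z/ precedes the voiceless obstruent /t/, so it devoices to [s] by assimilation. /uztovevanad/ → ustovevanad.
Rule 4 (final devoicing): /d/ is a voiced stop in word-final position, so it devoices to [t]. /ustovevanad/ → ustovevanat.

ustovevanat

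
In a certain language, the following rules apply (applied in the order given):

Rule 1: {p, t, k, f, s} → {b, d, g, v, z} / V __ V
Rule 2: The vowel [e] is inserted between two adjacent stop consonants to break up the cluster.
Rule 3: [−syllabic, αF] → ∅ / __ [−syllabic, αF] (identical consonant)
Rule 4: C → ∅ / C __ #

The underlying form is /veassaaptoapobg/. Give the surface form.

veasaapetoabobeg

Rule 1 (intervocalic voicing): /p/ is a voiceless obstruent between vowels /a/ and /o/, so it voices to [b]. /veassaaptoapobg/ → veassaaptoabobg.
Rule 2 (stop-cluster e-epenthesis): /p/ and /t/ form a stop–stop cluster, so [e] is inserted between them. /b/ and /g/ form a stop–stop cluster, so [e] is inserted between them. /veassaaptoabobg/ → veassaapetoabobeg.
Rule 3 (degemination): /ss/ is a geminate; the first /s/ deletes. /veassaapetoabobeg/ → veasaapetoabobeg.
Rule 4 (final cluster simplification): no segment meets the environment; /veasaapetoabobeg/ is unchanged.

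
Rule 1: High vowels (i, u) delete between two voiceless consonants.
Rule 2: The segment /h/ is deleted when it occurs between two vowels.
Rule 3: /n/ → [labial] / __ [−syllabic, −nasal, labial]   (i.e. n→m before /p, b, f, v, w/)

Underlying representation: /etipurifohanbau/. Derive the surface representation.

etpurifoambau

Rule 1 (high vowel syncope): /i/ is a high vowel flanked by voiceless consonants /t/ and /p/, so it deletes. /etipurifohanbau/ → etpurifohanbau.
Rule 2 (intervocalic h-deletion): /h/ occurs between vowels /o/ and /a/, so it deletes. /etpurifohanbau/ → etpurifoanbau.
Rule 3 (nasal place assimilation): /n/ precedes the labial consonant /b/, so it assimilates in place to [m]. /etpurifoanbau/ → etpurifoambau.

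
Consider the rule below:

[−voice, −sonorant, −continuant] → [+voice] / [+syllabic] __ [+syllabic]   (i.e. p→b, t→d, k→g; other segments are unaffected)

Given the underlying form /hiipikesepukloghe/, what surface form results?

Scanning /hiipikesepukloghe/: /p/ is a voiceless stop between vowels /i/ and /i/, so it voices to [b]; /k/ is a voiceless stop between vowels /i/ and /e/, so it voices to [g]; /p/ is a voiceless stop between vowels /e/ and /u/, so it voices to [b]; /k/ at position 12 is not in the conditioning environment.
Result: [hiibigesebukloghe].

hiibigesebukloghe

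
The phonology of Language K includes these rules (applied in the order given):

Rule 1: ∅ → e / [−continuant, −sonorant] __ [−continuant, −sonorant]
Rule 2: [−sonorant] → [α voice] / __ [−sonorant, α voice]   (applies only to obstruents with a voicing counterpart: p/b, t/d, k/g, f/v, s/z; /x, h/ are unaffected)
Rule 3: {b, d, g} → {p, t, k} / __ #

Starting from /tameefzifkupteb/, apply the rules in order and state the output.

Rule 1 (stop-cluster e-epenthesis): /p/ and /t/ form a stop–stop cluster, so [e] is inserted between them. /tameefzifkupteb/ → tameefzifkupeteb.
Rule 2 (regressive voicing assimilation): /f/ precedes the voiced obstruent /z/, so it voices to [v] by assimilation. /tameefzifkupeteb/ → tameevzifkupeteb.
Rule 3 (final devoicing): /b/ is a voiced stop in word-final position, so it devoices to [p]. /tameevzifkupeteb/ → tameevzifkupetep.

tameevzifkupetep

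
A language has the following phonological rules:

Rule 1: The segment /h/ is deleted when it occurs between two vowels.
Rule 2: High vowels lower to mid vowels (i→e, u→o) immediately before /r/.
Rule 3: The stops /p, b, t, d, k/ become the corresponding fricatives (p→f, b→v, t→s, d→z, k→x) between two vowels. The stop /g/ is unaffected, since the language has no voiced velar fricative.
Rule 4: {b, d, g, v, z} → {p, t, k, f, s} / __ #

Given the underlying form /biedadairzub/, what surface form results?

biezazaerzup

Rule 1 (intervocalic h-deletion): no segment meets the environment; /biedadairzub/ is unchanged.
Rule 2 (pre-rhotic lowering): /i/ is a high vowel immediately before /r/, so it lowers to [e]. /biedadairzub/ → biedadaerzub.
Rule 3 (intervocalic spirantization): /d/ is a stop between vowels /e/ and /a/, so it spirantizes to the fricative [z]. /d/ is a stop between vowels /a/ and /a/, so it spirantizes to the fricative [z]. /biedadaerzub/ → biezazaerzub.
Rule 4 (final devoicing): /b/ is a voiced obstruent in word-final position, so it devoices to [p]. /biezazaerzub/ → biezazaerzup.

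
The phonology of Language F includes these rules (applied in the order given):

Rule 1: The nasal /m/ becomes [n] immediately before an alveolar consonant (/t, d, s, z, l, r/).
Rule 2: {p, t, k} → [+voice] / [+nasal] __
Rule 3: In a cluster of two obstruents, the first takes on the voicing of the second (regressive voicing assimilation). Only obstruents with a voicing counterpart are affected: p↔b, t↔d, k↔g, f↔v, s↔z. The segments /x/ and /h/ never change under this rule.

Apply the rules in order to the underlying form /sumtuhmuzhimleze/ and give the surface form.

sunduhmushinleze

Rule 1 (nasal place assimilation): /m/ precedes the alveolar consonant /t/, so it assimilates in place to [n]. /m/ precedes the alveolar consonant /l/, so it assimilates in place to [n]. /sumtuhmuzhimleze/ → suntuhmuzhinleze.
Rule 2 (post-nasal voicing): /t/ is a voiceless stop immediately after the nasal /n/, so it voices to [d]. /suntuhmuzhinleze/ → sunduhmuzhinleze.
Rule 3 (regressive voicing assimilation): /z/ precedes the voiceless obstruent /h/, so it devoices to [s] by assimilation. /sunduhmuzhinleze/ → sunduhmushinleze.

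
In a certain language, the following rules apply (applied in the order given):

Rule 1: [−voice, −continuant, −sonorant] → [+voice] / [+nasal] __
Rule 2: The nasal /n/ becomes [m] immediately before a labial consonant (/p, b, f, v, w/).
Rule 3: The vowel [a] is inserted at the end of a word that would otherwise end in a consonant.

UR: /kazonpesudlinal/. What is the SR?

Rule 1 (post-nasal voicing): /p/ is a voiceless stop immediately after the nasal /n/, so it voices to [b]. /kazonpesudlinal/ → kazonbesudlinal.
Rule 2 (nasal place assimilation): /n/ precedes the labial consonant /b/, so it assimilates in place to [m]. /kazonbesudlinal/ → kazombesudlinal.
Rule 3 (final a-epenthesis): the form ends in the consonant /l/, so [a] is inserted word-finally. /kazombesudlinal/ → kazombesudlinala.

kazombesudlinala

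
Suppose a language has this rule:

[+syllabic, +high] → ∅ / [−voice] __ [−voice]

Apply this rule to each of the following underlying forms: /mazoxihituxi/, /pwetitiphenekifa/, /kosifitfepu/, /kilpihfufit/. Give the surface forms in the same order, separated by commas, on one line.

mazoxhtxi, pwettphenekfa, kosftfepu, kilphfft

/mazoxihituxi/: /i/ is a high vowel flanked by voiceless consonants /x/ and /h/, so it deletes. /i/ is a high vowel flanked by voiceless consonants /h/ and /t/, so it deletes. /u/ is a high vowel flanked by voiceless consonants /t/ and /x/, so it deletes. → [mazoxhtxi].
/pwetitiphenekifa/: /i/ is a high vowel flanked by voiceless consonants /t/ and /t/, so it deletes. /i/ is a high vowel flanked by voiceless consonants /t/ and /p/, so it deletes. /i/ is a high vowel flanked by voiceless consonants /k/ and /f/, so it deletes. → [pwettphenekfa].
/kosifitfepu/: /i/ is a high vowel flanked by voiceless consonants /s/ and /f/, so it deletes. /i/ is a high vowel flanked by voiceless consonants /f/ and /t/, so it deletes. → [kosftfepu].
/kilpihfufit/: /i/ is a high vowel flanked by voiceless consonants /p/ and /h/, so it deletes. /u/ is a high vowel flanked by voiceless consonants /f/ and /f/, so it deletes. /i/ is a high vowel flanked by voiceless consonants /f/ and /t/, so it deletes. → [kilphfft].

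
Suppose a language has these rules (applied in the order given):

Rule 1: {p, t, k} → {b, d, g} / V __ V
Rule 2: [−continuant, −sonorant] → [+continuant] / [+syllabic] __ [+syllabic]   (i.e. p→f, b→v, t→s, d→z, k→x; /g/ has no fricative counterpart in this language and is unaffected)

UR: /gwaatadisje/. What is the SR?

Rule 1 (intervocalic voicing): /t/ is a voiceless stop between vowels /a/ and /a/, so it voices to [d]. /gwaatadisje/ → gwaadadisje.
Rule 2 (intervocalic spirantization): /d/ is a stop between vowels /a/ and /a/, so it spirantizes to the fricative [z]. /d/ is a stop between vowels /a/ and /i/, so it spirantizes to the fricative [z]. /gwaadadisje/ → gwaazazisje.

gwaazazisje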